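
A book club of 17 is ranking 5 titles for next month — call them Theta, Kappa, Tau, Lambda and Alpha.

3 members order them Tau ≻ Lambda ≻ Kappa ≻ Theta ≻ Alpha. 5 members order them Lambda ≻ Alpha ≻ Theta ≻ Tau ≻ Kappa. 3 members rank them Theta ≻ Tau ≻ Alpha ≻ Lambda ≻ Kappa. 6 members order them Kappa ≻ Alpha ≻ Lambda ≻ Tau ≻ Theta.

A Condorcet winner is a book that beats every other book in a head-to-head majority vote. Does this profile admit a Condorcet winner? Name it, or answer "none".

none

Pairwise majorities:
Theta vs Kappa: Theta preferred on 5+3 = 8 ballots; Kappa wins 9–8.
Theta vs Tau: 8 to 9, Tau.
Theta vs Lambda: 3 for Theta, 14 for Lambda — Lambda by 14–3.
Theta vs Alpha: Theta is ranked higher on 3+3 = 6 ballots, Alpha on 11. Alpha wins 11–6.
Kappa vs Tau: Kappa preferred on 6 ballots; Tau wins 11–6.
Kappa vs Lambda: Kappa preferred on 6 ballots; Lambda wins 11–6.
Kappa vs Alpha: Kappa is ranked higher on 3+6 = 9 ballots, Alpha on 8. Kappa wins 9–8.
Tau vs Lambda: Tau is ranked higher on 3+3 = 6 ballots, Lambda on 11. Lambda wins 11–6.
Tau vs Alpha: Tau preferred on 3+3 = 6 ballots; Alpha wins 11–6.
Lambda vs Alpha: 3+5 = 8 for Lambda, 9 for Alpha — Alpha by 9–8.
No book is unbeaten: Theta loses to Kappa; Kappa loses to Tau; Tau loses to Lambda; Lambda loses to Alpha; Alpha loses to Kappa. In particular Kappa → Alpha → Tau → Kappa is a majority cycle — no Condorcet winner exists.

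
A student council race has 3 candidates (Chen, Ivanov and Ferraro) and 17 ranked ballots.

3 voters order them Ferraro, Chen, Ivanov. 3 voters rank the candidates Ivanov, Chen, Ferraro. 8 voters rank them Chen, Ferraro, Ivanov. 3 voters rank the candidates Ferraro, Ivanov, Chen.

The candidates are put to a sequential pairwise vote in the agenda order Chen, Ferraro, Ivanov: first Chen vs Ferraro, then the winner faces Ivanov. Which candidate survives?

Round 1: Chen vs Ferraro — 11–6, Chen advances.
Round 2: Chen vs Ivanov — 11–6, Chen advances.
The agenda winner is Chen.

Chen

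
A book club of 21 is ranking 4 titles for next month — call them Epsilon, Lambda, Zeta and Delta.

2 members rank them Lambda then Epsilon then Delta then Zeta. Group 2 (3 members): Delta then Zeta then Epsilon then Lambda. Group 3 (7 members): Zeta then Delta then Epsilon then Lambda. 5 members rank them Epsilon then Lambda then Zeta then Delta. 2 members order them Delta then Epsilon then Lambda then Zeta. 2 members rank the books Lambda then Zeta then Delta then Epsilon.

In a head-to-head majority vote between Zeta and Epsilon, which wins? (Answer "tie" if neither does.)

Zeta

Ballots ranking Zeta above Epsilon: 3 + 7 + 2 = 12.
Ballots ranking Epsilon above Zeta: 21 − 12 = 9.
Zeta wins the head-to-head 12–9.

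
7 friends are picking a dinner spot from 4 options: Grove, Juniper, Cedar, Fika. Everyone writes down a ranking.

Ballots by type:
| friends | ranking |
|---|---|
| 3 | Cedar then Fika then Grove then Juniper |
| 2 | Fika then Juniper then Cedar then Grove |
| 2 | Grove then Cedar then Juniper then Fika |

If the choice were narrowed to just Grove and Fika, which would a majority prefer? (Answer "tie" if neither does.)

Fika

Ballots ranking Grove above Fika: 2.
Ballots ranking Fika above Grove: 7 − 2 = 5.
Fika wins the head-to-head 5–2.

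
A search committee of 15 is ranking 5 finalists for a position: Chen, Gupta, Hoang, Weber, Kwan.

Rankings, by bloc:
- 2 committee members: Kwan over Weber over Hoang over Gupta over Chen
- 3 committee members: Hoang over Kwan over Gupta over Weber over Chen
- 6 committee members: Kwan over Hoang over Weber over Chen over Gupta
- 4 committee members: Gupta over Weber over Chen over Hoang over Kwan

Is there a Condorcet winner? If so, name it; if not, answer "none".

Kwan

Pairwise majorities:
Chen vs Gupta: Gupta wins 9–6.
Chen vs Hoang: Hoang wins 11–4.
Chen–Weber: Weber 15–0.
Chen vs Kwan: Kwan, 11–4.
Gupta–Hoang: Hoang 11–4.
Gupta vs Weber: Weber, 8–7.
Gupta vs Kwan: Gupta is ranked higher on 4 ballots, Kwan on 11. Kwan wins 11–4.
Hoang vs Weber: 3+6 = 9 for Hoang, 6 for Weber — Hoang by 9–6.
Hoang–Kwan: Kwan 8–7.
Weber vs Kwan: Kwan, 11–4.
Kwan beats each of Chen, Gupta, Hoang, Weber — Kwan is the Condorcet winner.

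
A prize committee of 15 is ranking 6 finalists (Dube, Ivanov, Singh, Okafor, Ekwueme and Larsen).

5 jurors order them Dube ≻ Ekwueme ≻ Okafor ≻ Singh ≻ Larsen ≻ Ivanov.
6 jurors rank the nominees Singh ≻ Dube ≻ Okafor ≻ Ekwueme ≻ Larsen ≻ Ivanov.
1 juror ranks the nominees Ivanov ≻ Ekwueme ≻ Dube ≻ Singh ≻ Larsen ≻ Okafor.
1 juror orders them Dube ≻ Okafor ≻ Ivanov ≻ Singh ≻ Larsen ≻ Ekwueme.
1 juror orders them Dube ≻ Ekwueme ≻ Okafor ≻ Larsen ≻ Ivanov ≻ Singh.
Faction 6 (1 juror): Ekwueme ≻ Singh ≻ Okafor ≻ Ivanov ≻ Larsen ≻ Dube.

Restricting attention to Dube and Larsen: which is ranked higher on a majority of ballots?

Dube

Ballots ranking Dube above Larsen: 5 + 6 + 1 + 1 + 1 = 14.
Ballots ranking Larsen above Dube: 15 − 14 = 1.
Dube wins the head-to-head 14–1.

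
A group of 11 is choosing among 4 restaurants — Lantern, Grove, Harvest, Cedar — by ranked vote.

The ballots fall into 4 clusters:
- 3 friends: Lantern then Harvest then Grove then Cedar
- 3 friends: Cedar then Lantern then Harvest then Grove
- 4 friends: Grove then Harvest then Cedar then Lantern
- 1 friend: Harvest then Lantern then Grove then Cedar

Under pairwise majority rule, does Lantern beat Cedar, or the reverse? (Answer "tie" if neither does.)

Cedar

Ballots ranking Lantern above Cedar: 3 + 1 = 4.
Ballots ranking Cedar above Lantern: 11 − 4 = 7.
Cedar wins the head-to-head 7–4.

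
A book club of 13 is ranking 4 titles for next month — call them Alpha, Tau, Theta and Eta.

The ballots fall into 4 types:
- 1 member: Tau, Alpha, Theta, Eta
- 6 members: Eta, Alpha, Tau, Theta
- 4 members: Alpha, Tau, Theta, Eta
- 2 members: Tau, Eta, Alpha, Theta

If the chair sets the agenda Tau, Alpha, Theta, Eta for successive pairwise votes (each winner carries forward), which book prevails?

Round 1: Tau vs Alpha — 3–10, Alpha advances.
Round 2: Alpha vs Theta — 13–0, Alpha advances.
Round 3: Alpha vs Eta — 5–8, Eta advances.
The agenda winner is Eta.

Eta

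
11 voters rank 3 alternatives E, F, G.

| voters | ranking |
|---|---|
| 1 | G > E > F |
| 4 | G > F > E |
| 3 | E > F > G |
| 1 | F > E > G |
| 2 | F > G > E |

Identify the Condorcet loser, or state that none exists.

E

Head-to-head results (11 voters):
E vs F: F wins 7–4.
E–G: G 7–4.
F vs G: F, 6–5.
Only E has no wins; E is the Condorcet loser.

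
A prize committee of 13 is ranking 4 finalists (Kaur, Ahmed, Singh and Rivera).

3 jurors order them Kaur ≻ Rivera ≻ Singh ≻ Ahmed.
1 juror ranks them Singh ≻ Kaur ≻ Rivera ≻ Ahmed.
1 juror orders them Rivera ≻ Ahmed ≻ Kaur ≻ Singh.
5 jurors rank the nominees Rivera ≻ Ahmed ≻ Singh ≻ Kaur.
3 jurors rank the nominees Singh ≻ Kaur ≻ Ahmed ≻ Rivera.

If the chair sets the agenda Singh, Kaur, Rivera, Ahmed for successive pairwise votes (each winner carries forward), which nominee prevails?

Rivera

Round 1: Singh vs Kaur — 9–4, Singh advances.
Round 2: Singh vs Rivera — 4–9, Rivera advances.
Round 3: Rivera vs Ahmed — 10–3, Rivera advances.
The agenda winner is Rivera.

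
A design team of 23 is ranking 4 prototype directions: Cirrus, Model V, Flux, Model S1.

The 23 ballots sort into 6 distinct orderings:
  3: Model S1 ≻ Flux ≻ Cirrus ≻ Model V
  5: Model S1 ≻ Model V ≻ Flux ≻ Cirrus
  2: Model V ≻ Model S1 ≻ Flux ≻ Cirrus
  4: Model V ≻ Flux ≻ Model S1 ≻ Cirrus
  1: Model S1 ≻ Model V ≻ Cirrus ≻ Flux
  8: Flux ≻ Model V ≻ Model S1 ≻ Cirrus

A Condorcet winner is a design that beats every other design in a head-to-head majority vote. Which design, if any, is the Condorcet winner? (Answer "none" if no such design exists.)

Pairwise majorities:
Cirrus vs Model V: Model V, 20–3.
Cirrus vs Flux: Flux wins 22–1.
Cirrus vs Model S1: Model S1, 23–0.
Model V–Flux: Model V 12–11.
Model V vs Model S1: 14 to 9, Model V.
Flux vs Model S1: Flux wins 12–11.
Only Model V has no losses; Model V is the Condorcet winner.

Model V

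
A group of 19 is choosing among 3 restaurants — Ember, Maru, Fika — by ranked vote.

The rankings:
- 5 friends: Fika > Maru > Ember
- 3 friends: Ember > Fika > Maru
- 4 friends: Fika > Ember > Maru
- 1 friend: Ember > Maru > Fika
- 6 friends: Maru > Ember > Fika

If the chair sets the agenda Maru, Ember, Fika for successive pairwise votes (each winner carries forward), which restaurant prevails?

Fika

Round 1: Maru vs Ember — 11–8, Maru advances.
Round 2: Maru vs Fika — 7–12, Fika advances.
Fika survives the agenda.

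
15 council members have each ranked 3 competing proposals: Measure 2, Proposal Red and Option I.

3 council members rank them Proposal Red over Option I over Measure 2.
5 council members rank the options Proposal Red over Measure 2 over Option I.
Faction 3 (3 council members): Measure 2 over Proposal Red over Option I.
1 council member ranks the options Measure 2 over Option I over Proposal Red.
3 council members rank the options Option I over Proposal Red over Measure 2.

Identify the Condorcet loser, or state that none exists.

Option I

Pairwise majorities:
Measure 2–Proposal Red: Proposal Red 11–4.
Measure 2 vs Option I: 5+3+1 = 9 for Measure 2, 6 for Option I — Measure 2 by 9–6.
Proposal Red vs Option I: 3+5+3 = 11 for Proposal Red, 4 for Option I — Proposal Red by 11–4.
Option I is beaten in every head-to-head and is the Condorcet loser.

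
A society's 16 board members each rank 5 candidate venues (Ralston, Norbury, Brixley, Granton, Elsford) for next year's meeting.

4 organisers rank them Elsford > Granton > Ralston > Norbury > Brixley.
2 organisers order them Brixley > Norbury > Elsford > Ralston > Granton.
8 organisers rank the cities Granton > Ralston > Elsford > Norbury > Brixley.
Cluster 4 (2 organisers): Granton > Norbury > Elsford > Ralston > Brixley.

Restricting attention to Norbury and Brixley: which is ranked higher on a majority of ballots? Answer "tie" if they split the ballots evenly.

Ballots ranking Norbury above Brixley: 4 + 8 + 2 = 14.
Ballots ranking Brixley above Norbury: 16 − 14 = 2.
Norbury wins the head-to-head 14–2.

Norbury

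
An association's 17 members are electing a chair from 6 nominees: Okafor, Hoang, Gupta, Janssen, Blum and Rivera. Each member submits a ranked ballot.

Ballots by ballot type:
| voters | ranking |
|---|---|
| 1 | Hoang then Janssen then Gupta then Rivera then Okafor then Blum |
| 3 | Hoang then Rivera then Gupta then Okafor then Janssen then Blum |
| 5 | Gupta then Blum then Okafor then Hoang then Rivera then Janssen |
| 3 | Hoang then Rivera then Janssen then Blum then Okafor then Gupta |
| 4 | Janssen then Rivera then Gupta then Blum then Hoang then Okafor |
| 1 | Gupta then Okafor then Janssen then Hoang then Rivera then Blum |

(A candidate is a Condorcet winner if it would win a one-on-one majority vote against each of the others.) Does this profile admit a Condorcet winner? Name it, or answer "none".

none

Check each pair by majority over 17 ballots:
Okafor–Hoang: Hoang 11–6.
Okafor vs Gupta: Gupta wins 14–3.
Okafor vs Janssen: Okafor, 9–8.
Okafor–Blum: Blum 12–5.
Okafor vs Rivera: Rivera wins 11–6.
Hoang–Gupta: Gupta 10–7.
Hoang vs Janssen: Hoang wins 12–5.
Hoang vs Blum: Blum wins 9–8.
Hoang–Rivera: Hoang 13–4.
Gupta vs Janssen: Gupta wins 9–8.
Gupta vs Blum: Gupta wins 14–3.
Gupta–Rivera: Rivera 10–7.
Janssen vs Blum: Janssen wins 12–5.
Janssen vs Rivera: Rivera, 11–6.
Blum–Rivera: Rivera 12–5.
Each candidate drops at least one matchup (Okafor loses to Hoang; Hoang loses to Gupta; Gupta loses to Rivera; Janssen loses to Okafor; Blum loses to Gupta; Rivera loses to Hoang); the cycle Okafor → Janssen → Blum → Okafor rules out a Condorcet winner.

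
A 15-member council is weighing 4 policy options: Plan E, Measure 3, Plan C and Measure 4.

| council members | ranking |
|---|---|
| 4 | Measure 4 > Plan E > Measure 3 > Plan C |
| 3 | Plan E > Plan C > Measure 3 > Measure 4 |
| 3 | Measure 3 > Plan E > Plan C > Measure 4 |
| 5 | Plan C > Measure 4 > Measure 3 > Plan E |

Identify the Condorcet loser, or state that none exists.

none

Head-to-head results (15 council members):
Plan E vs Measure 3: 4+3 = 7 for Plan E, 8 for Measure 3 — Measure 3 by 8–7.
Plan E vs Plan C: 4+3+3 = 10 for Plan E, 5 for Plan C — Plan E by 10–5.
Plan E–Measure 4: Measure 4 9–6.
Measure 3 vs Plan C: Measure 3 is ranked higher on 4+3 = 7 ballots, Plan C on 8. Plan C wins 8–7.
Measure 3 vs Measure 4: Measure 4, 9–6.
Plan C vs Measure 4: Plan C, 11–4.
Every option wins at least one matchup (Plan E beats Plan C; Measure 3 beats Plan E; Plan C beats Measure 3; Measure 4 beats Plan E), so there is no Condorcet loser.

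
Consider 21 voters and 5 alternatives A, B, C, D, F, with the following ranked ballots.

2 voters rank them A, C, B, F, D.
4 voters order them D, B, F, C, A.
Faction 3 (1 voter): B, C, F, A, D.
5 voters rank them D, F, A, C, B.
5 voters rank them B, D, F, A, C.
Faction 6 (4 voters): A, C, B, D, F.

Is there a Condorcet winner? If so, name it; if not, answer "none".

none

Head-to-head results (21 voters):
A vs B: A, 11–10.
A vs C: A wins 16–5.
A vs D: D, 14–7.
A vs F: F, 15–6.
B vs C: C wins 11–10.
B–D: B 12–9.
B–F: B 16–5.
C–D: D 14–7.
C–F: F 14–7.
D vs F: D, 18–3.
No alternative is unbeaten: A loses to D; B loses to A; C loses to A; D loses to B; F loses to B. In particular A > B > D > A is a majority cycle — no Condorcet winner exists.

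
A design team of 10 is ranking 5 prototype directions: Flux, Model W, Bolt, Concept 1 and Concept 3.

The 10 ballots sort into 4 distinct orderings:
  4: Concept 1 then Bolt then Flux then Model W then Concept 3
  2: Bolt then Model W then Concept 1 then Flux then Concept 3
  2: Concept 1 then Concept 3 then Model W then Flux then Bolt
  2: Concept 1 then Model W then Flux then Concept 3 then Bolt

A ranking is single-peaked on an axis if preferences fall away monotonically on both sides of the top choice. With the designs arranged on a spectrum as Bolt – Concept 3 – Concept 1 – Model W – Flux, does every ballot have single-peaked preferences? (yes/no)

Axis positions: Bolt=1, Concept 3=2, Concept 1=3, Model W=4, Flux=5.
Bloc 1: ranking walks positions 3-1-5-4-2; Bolt is ranked above Concept 3 even though Concept 3 lies between Bolt and the peak Concept 1 on the axis — preferences dip and rise again. Not single-peaked.
Bloc 2: ranking walks positions 1-4-3-5-2; Model W is ranked above Concept 3 even though Concept 3 lies between Model W and the peak Bolt on the axis — preferences dip and rise again. Not single-peaked.
Bloc 3 (peak Concept 1 at position 3): ranking walks positions 3-2-4-5-1, expanding outward from the peak — single-peaked.
Bloc 4 (peak Concept 1 at position 3): ranking walks positions 3-4-5-2-1, expanding outward from the peak — single-peaked.
Bloc 1 violates single-peakedness, so the profile is not single-peaked on this axis.

no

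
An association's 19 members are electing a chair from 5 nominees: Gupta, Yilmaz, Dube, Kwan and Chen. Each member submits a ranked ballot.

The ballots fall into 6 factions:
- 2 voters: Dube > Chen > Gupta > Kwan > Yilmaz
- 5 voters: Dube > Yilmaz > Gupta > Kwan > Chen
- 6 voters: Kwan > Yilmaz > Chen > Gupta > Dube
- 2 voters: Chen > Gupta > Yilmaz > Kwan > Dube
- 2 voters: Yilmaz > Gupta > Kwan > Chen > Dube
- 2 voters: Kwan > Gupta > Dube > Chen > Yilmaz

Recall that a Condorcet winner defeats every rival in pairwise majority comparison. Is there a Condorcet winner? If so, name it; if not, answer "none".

none

Check each pair by majority over 19 ballots:
Gupta vs Yilmaz: Gupta preferred on 2+2+2 = 6 ballots; Yilmaz wins 13–6.
Gupta vs Dube: Gupta, 12–7.
Gupta vs Kwan: Gupta, 11–8.
Gupta vs Chen: Gupta is ranked higher on 5+2+2 = 9 ballots, Chen on 10. Chen wins 10–9.
Yilmaz vs Dube: Yilmaz, 10–9.
Yilmaz vs Kwan: Yilmaz is ranked higher on 5+2+2 = 9 ballots, Kwan on 10. Kwan wins 10–9.
Yilmaz vs Chen: Yilmaz wins 13–6.
Dube vs Kwan: Dube preferred on 2+5 = 7 ballots; Kwan wins 12–7.
Dube vs Chen: Dube is ranked higher on 2+5+2 = 9 ballots, Chen on 10. Chen wins 10–9.
Kwan–Chen: Kwan 15–4.
No candidate is unbeaten: Gupta loses to Yilmaz; Yilmaz loses to Kwan; Dube loses to Gupta; Kwan loses to Gupta; Chen loses to Yilmaz. In particular Gupta > Kwan > Yilmaz > Gupta is a majority cycle — no Condorcet winner exists.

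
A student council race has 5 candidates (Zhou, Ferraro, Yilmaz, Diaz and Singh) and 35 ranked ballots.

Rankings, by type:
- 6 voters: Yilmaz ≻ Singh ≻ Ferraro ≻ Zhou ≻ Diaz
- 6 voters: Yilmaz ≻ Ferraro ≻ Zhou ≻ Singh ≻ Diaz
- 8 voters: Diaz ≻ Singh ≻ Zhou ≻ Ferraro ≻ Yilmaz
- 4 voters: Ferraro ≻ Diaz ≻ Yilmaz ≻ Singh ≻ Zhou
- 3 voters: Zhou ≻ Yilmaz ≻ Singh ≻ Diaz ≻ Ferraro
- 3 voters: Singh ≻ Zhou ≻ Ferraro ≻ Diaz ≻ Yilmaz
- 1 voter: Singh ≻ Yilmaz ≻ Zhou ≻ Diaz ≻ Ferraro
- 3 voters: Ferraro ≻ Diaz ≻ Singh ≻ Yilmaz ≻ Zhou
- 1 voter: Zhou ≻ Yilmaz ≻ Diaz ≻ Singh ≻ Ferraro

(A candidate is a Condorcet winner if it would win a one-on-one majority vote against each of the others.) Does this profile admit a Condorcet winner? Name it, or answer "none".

none

Check each pair by majority over 35 ballots:
Zhou vs Ferraro: Ferraro, 19–16.
Zhou vs Yilmaz: Yilmaz wins 20–15.
Zhou–Diaz: Zhou 20–15.
Zhou vs Singh: Singh wins 25–10.
Ferraro vs Yilmaz: Ferraro wins 18–17.
Ferraro–Diaz: Ferraro 22–13.
Ferraro–Singh: Singh 22–13.
Yilmaz–Diaz: Diaz 18–17.
Yilmaz–Singh: Yilmaz 20–15.
Diaz vs Singh: Singh wins 19–16.
Each candidate drops at least one matchup (Zhou loses to Ferraro; Ferraro loses to Singh; Yilmaz loses to Ferraro; Diaz loses to Zhou; Singh loses to Yilmaz); the cycle Zhou > Diaz > Yilmaz > Zhou rules out a Condorcet winner.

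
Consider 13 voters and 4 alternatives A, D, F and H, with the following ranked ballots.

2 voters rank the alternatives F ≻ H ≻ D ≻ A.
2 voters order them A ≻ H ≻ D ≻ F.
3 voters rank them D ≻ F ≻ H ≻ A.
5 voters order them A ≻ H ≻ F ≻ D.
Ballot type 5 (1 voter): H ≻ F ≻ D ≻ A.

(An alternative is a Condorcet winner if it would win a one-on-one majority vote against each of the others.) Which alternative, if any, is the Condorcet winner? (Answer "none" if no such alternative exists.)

Check each pair by majority over 13 ballots:
A vs D: A wins 7–6.
A vs F: A wins 7–6.
A–H: A 7–6.
D–F: F 8–5.
D–H: H 10–3.
F vs H: H, 8–5.
A beats each of D, F, H — A is the Condorcet winner.

A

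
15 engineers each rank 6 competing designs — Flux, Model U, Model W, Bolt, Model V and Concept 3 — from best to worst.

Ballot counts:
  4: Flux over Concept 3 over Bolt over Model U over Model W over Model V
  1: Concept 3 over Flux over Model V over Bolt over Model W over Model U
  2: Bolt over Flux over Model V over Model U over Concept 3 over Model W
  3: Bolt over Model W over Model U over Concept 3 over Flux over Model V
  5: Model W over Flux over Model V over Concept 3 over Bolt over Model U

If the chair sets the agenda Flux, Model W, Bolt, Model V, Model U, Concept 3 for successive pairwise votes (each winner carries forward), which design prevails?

Concept 3

Round 1: Flux vs Model W — 7–8, Model W advances.
Round 2: Model W vs Bolt — 5–10, Bolt advances.
Round 3: Bolt vs Model V — 9–6, Bolt advances.
Round 4: Bolt vs Model U — 15–0, Bolt advances.
Round 5: Bolt vs Concept 3 — 5–10, Concept 3 advances.
The agenda winner is Concept 3.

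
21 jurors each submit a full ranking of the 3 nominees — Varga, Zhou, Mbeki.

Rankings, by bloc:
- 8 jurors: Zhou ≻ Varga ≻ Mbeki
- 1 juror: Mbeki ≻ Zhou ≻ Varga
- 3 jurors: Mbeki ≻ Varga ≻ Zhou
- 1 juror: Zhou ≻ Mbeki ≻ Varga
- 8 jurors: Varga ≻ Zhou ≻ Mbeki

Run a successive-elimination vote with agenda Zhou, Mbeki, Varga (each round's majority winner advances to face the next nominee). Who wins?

Varga

Round 1: Zhou vs Mbeki — 17–4, Zhou advances.
Round 2: Zhou vs Varga — 10–11, Varga advances.
The agenda winner is Varga.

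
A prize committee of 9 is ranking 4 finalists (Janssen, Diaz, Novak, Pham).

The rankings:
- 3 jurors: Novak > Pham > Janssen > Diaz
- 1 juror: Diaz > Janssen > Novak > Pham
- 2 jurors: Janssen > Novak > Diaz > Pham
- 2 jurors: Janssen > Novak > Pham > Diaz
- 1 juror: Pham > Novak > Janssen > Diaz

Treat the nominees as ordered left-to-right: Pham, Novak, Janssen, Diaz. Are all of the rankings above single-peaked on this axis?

yes

Axis positions: Pham=1, Novak=2, Janssen=3, Diaz=4.
Bloc 1 (peak Novak at position 2): ranking walks positions 2-1-3-4, expanding outward from the peak — single-peaked.
Bloc 2 (peak Diaz at position 4): ranking walks positions 4-3-2-1, expanding outward from the peak — single-peaked.
Bloc 3 (peak Janssen at position 3): ranking walks positions 3-2-4-1, expanding outward from the peak — single-peaked.
Bloc 4 (peak Janssen at position 3): ranking walks positions 3-2-1-4, expanding outward from the peak — single-peaked.
Bloc 5 (peak Pham at position 1): ranking walks positions 1-2-3-4, expanding outward from the peak — single-peaked.
Every ranking is single-peaked on this axis.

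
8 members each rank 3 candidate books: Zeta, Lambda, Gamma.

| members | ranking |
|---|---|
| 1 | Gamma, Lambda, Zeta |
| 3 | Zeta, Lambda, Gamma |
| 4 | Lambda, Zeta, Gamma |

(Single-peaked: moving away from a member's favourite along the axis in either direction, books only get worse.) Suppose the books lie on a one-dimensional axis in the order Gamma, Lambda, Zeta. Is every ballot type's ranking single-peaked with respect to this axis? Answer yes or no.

yes

Axis positions: Gamma=1, Lambda=2, Zeta=3.
Ballot type 1 (peak Gamma at position 1): ranking walks positions 1-2-3, expanding outward from the peak — single-peaked.
Ballot type 2 (peak Zeta at position 3): ranking walks positions 3-2-1, expanding outward from the peak — single-peaked.
Ballot type 3 (peak Lambda at position 2): ranking walks positions 2-3-1, expanding outward from the peak — single-peaked.
Every ranking is single-peaked on this axis.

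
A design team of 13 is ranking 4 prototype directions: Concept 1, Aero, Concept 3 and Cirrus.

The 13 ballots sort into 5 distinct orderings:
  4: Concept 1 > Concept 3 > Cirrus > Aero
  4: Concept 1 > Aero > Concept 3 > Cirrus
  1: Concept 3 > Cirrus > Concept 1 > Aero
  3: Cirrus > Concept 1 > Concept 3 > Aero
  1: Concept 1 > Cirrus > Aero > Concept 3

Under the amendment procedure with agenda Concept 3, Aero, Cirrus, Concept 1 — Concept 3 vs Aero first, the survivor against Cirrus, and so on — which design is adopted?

Round 1: Concept 3 vs Aero — 8–5, Concept 3 advances.
Round 2: Concept 3 vs Cirrus — 9–4, Concept 3 advances.
Round 3: Concept 3 vs Concept 1 — 1–12, Concept 1 advances.
The agenda winner is Concept 1.

Concept 1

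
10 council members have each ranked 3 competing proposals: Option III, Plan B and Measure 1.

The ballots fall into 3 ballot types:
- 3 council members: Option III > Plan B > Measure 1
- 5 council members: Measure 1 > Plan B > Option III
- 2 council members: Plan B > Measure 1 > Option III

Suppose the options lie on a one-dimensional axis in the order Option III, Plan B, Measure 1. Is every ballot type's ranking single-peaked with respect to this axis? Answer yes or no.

Axis positions: Option III=1, Plan B=2, Measure 1=3.
Ballot type 1 (peak Option III at position 1): ranking walks positions 1-2-3, expanding outward from the peak — single-peaked.
Ballot type 2 (peak Measure 1 at position 3): ranking walks positions 3-2-1, expanding outward from the peak — single-peaked.
Ballot type 3 (peak Plan B at position 2): ranking walks positions 2-3-1, expanding outward from the peak — single-peaked.
Every ranking is single-peaked on this axis.

yes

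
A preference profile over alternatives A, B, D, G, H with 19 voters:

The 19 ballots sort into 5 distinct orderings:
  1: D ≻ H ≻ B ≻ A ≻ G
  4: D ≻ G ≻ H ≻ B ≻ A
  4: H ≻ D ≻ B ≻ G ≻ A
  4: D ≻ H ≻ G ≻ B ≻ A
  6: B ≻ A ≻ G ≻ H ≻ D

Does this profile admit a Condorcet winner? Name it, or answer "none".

Head-to-head results (19 voters):
A vs B: A preferred on 0 ballots; B wins 19–0.
A vs D: 6 to 13, D.
A vs G: 1+6 = 7 for A, 12 for G — G by 12–7.
A vs H: 6 to 13, H.
B vs D: B is ranked higher on 6 ballots, D on 13. D wins 13–6.
B vs G: 11 to 8, B.
B vs H: B preferred on 6 ballots; H wins 13–6.
D vs G: D preferred on 1+4+4+4 = 13 ballots; D wins 13–6.
D vs H: D preferred on 1+4+4 = 9 ballots; H wins 10–9.
G vs H: G is ranked higher on 4+6 = 10 ballots, H on 9. G wins 10–9.
Every alternative loses at least once (A loses to B; B loses to D; D loses to H; G loses to B; H loses to G). The majority relation contains the cycle B → G → H → B, so there is no Condorcet winner.

none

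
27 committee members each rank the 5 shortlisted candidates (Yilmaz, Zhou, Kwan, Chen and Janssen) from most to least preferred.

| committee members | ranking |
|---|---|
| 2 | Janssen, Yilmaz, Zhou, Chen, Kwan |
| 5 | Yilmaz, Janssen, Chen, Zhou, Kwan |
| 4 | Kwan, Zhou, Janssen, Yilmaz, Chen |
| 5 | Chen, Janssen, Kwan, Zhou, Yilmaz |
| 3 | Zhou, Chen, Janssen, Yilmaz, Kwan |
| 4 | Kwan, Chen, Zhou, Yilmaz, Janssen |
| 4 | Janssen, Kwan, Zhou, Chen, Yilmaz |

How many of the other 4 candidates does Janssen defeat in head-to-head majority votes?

4

Janssen against each rival (27 committee members):
Janssen vs Yilmaz: Janssen, 18–9.
Janssen vs Zhou: Janssen preferred on 2+5+5+4 = 16 ballots; Janssen wins 16–11.
Janssen vs Kwan: Janssen wins 19–8.
Janssen vs Chen: 15 to 12, Janssen.
Janssen beats Yilmaz, Zhou, Kwan, Chen — 4 pairwise wins.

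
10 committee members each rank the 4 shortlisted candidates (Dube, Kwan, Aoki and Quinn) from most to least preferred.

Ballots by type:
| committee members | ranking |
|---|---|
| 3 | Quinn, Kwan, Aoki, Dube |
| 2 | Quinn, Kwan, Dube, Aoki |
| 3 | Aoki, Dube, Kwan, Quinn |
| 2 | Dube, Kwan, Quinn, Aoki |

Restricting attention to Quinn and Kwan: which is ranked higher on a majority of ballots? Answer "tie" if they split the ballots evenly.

Ballots ranking Quinn above Kwan: 3 + 2 = 5.
Ballots ranking Kwan above Quinn: 10 − 5 = 5.
5–5: the pair ties.

tie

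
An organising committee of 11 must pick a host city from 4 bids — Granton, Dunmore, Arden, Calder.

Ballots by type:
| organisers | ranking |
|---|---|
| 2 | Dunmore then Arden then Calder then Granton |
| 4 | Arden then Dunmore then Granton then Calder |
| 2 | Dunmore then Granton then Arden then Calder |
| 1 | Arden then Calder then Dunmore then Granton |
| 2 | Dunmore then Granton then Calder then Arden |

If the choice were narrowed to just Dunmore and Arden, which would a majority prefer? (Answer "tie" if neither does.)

Dunmore

Ballots ranking Dunmore above Arden: 2 + 2 + 2 = 6.
Ballots ranking Arden above Dunmore: 11 − 6 = 5.
Dunmore wins the head-to-head 6–5.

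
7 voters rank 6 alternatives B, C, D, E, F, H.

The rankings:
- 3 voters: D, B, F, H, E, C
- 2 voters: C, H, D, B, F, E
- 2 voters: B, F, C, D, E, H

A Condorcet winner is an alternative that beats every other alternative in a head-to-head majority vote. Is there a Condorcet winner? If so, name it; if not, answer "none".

none

Check each pair by majority over 7 ballots:
B–C: B 5–2.
B vs D: D, 5–2.
B–E: B 7–0.
B vs F: B, 7–0.
B–H: B 5–2.
C vs D: C, 4–3.
C–E: C 4–3.
C–F: F 5–2.
C vs H: C, 4–3.
D–E: D 7–0.
D–F: D 5–2.
D vs H: D, 5–2.
E vs F: F wins 7–0.
E vs H: H wins 5–2.
F–H: F 5–2.
Every alternative loses at least once (B loses to D; C loses to B; D loses to C; E loses to B; F loses to B; H loses to B). The majority relation contains the cycle B > C > D > B, so there is no Condorcet winner.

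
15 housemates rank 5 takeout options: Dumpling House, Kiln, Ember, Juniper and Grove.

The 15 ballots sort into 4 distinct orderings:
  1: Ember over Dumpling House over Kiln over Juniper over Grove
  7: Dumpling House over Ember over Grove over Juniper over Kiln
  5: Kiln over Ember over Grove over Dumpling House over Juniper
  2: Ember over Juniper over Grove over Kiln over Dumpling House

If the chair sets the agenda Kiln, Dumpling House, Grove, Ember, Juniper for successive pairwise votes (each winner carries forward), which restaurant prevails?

Ember

Round 1: Kiln vs Dumpling House — 7–8, Dumpling House advances.
Round 2: Dumpling House vs Grove — 8–7, Dumpling House advances.
Round 3: Dumpling House vs Ember — 7–8, Ember advances.
Round 4: Ember vs Juniper — 15–0, Ember advances.
Ember survives the agenda.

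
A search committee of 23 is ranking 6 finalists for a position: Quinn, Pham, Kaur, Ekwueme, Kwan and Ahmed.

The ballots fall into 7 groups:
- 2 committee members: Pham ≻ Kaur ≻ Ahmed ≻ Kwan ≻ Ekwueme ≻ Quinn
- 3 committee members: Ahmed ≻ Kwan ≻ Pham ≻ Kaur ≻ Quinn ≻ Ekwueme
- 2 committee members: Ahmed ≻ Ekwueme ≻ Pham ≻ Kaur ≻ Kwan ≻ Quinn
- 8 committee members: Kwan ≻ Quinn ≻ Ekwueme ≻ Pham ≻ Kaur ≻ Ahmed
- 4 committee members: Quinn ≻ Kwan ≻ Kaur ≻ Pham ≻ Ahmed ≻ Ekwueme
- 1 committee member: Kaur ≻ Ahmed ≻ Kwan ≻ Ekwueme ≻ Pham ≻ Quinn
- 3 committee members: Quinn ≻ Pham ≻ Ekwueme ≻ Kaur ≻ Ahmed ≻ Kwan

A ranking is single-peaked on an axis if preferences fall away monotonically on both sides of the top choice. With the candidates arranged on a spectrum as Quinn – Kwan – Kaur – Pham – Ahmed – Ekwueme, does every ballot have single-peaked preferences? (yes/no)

no

Axis positions: Quinn=1, Kwan=2, Kaur=3, Pham=4, Ahmed=5, Ekwueme=6.
Group 1 (peak Pham at position 4): ranking walks positions 4-3-5-2-6-1, expanding outward from the peak — single-peaked.
Group 2: ranking walks positions 5-2-4-3-1-6; Kwan is ranked above Pham even though Pham lies between Kwan and the peak Ahmed on the axis — preferences dip and rise again. Not single-peaked.
Group 3 (peak Ahmed at position 5): ranking walks positions 5-6-4-3-2-1, expanding outward from the peak — single-peaked.
Group 4: ranking walks positions 2-1-6-4-3-5; Ekwueme is ranked above Kaur even though Kaur lies between Ekwueme and the peak Kwan on the axis — preferences dip and rise again. Not single-peaked.
Group 5 (peak Quinn at position 1): ranking walks positions 1-2-3-4-5-6, expanding outward from the peak — single-peaked.
Group 6: ranking walks positions 3-5-2-6-4-1; Ahmed is ranked above Pham even though Pham lies between Ahmed and the peak Kaur on the axis — preferences dip and rise again. Not single-peaked.
Group 7: ranking walks positions 1-4-6-3-5-2; Pham is ranked above Kwan even though Kwan lies between Pham and the peak Quinn on the axis — preferences dip and rise again. Not single-peaked.
Group 2 violates single-peakedness, so the profile is not single-peaked on this axis.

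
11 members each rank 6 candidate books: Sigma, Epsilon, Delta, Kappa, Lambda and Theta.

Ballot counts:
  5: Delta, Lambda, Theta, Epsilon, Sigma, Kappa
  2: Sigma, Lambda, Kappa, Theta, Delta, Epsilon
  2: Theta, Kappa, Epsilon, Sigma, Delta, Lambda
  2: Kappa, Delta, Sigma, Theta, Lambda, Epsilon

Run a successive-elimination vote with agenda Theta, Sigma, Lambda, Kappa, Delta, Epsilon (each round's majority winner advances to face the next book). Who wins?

Delta

Round 1: Theta vs Sigma — 7–4, Theta advances.
Round 2: Theta vs Lambda — 4–7, Lambda advances.
Round 3: Lambda vs Kappa — 7–4, Lambda advances.
Round 4: Lambda vs Delta — 2–9, Delta advances.
Round 5: Delta vs Epsilon — 9–2, Delta advances.
The agenda winner is Delta.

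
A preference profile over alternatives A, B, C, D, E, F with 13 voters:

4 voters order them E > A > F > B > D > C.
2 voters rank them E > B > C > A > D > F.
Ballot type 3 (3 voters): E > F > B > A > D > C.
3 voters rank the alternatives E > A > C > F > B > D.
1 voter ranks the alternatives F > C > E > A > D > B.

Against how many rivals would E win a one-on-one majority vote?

5

E against each rival (13 voters):
E vs A: 4+2+3+3+1 = 13 for E, 0 for A — E by 13–0.
E vs B: E preferred on 4+2+3+3+1 = 13 ballots; E wins 13–0.
E vs C: 12 to 1, E.
E vs D: E, 13–0.
E vs F: E is ranked higher on 4+2+3+3 = 12 ballots, F on 1. E wins 12–1.
E beats A, B, C, D, F — 5 pairwise wins.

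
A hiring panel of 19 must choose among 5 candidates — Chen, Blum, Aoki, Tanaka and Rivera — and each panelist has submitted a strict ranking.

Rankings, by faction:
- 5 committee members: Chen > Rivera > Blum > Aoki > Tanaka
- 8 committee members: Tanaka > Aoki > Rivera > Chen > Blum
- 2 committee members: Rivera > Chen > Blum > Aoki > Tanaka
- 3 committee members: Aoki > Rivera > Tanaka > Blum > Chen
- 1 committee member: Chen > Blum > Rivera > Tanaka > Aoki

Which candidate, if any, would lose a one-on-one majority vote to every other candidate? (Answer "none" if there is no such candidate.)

Pairwise majorities:
Chen vs Blum: 16 to 3, Chen.
Chen vs Aoki: Aoki wins 11–8.
Chen vs Tanaka: Tanaka wins 11–8.
Chen–Rivera: Rivera 13–6.
Blum vs Aoki: Blum is ranked higher on 5+2+1 = 8 ballots, Aoki on 11. Aoki wins 11–8.
Blum–Tanaka: Tanaka 11–8.
Blum vs Rivera: Blum preferred on 1 ballot; Rivera wins 18–1.
Aoki vs Tanaka: Aoki preferred on 5+2+3 = 10 ballots; Aoki wins 10–9.
Aoki vs Rivera: Aoki is ranked higher on 8+3 = 11 ballots, Rivera on 8. Aoki wins 11–8.
Tanaka vs Rivera: Tanaka is ranked higher on 8 ballots, Rivera on 11. Rivera wins 11–8.
Blum loses to every other candidate — it is the Condorcet loser.

Blum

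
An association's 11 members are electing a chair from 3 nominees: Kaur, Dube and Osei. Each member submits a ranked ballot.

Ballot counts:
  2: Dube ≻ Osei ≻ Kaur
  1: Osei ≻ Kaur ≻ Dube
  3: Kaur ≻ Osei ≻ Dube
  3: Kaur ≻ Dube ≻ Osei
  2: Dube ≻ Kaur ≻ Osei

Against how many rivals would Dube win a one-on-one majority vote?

Dube against each rival (11 voters):
Dube vs Kaur: Kaur wins 7–4.
Dube vs Osei: Dube, 7–4.
Dube beats Osei; loses to Kaur — 1 pairwise win.

1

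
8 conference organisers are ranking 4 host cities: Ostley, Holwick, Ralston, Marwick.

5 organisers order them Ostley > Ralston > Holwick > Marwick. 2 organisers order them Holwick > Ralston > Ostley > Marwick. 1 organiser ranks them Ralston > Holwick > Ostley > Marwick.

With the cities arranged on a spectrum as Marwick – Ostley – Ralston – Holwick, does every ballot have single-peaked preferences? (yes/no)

Axis positions: Marwick=1, Ostley=2, Ralston=3, Holwick=4.
Bloc 1 (peak Ostley at position 2): ranking walks positions 2-3-4-1, expanding outward from the peak — single-peaked.
Bloc 2 (peak Holwick at position 4): ranking walks positions 4-3-2-1, expanding outward from the peak — single-peaked.
Bloc 3 (peak Ralston at position 3): ranking walks positions 3-4-2-1, expanding outward from the peak — single-peaked.
Every ranking is single-peaked on this axis.

yes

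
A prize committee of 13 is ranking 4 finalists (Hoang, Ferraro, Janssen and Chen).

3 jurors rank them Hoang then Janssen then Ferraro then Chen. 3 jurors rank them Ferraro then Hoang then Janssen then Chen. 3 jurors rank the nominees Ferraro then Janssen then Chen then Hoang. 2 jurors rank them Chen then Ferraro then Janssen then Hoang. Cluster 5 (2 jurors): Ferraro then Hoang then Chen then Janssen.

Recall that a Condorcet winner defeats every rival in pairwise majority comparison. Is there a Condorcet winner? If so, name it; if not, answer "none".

Head-to-head results (13 jurors):
Hoang vs Ferraro: Hoang preferred on 3 ballots; Ferraro wins 10–3.
Hoang vs Janssen: 3+3+2 = 8 for Hoang, 5 for Janssen — Hoang by 8–5.
Hoang vs Chen: 3+3+2 = 8 for Hoang, 5 for Chen — Hoang by 8–5.
Ferraro vs Janssen: Ferraro is ranked higher on 3+3+2+2 = 10 ballots, Janssen on 3. Ferraro wins 10–3.
Ferraro vs Chen: Ferraro is ranked higher on 3+3+3+2 = 11 ballots, Chen on 2. Ferraro wins 11–2.
Janssen vs Chen: 3+3+3 = 9 for Janssen, 4 for Chen — Janssen by 9–4.
Only Ferraro has no losses; Ferraro is the Condorcet winner.

Ferraro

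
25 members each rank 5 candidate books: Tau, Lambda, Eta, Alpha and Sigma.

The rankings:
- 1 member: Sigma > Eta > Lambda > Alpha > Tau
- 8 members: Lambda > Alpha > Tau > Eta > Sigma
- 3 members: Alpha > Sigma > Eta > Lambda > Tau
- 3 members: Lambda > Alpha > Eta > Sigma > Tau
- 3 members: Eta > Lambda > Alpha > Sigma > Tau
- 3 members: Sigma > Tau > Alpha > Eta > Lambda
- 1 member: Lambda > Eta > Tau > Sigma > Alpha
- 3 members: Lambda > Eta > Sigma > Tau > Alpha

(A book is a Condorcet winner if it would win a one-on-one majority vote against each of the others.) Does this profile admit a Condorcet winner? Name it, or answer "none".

Head-to-head results (25 members):
Tau vs Lambda: 3 to 22, Lambda.
Tau vs Eta: 11 to 14, Eta.
Tau vs Alpha: Tau is ranked higher on 3+1+3 = 7 ballots, Alpha on 18. Alpha wins 18–7.
Tau vs Sigma: 8+1 = 9 for Tau, 16 for Sigma — Sigma by 16–9.
Lambda vs Eta: Lambda preferred on 8+3+1+3 = 15 ballots; Lambda wins 15–10.
Lambda vs Alpha: 19 to 6, Lambda.
Lambda vs Sigma: 8+3+3+1+3 = 18 for Lambda, 7 for Sigma — Lambda by 18–7.
Eta vs Alpha: 8 to 17, Alpha.
Eta vs Sigma: 18 to 7, Eta.
Alpha vs Sigma: Alpha is ranked higher on 8+3+3+3 = 17 ballots, Sigma on 8. Alpha wins 17–8.
Only Lambda has no losses; Lambda is the Condorcet winner.

Lambda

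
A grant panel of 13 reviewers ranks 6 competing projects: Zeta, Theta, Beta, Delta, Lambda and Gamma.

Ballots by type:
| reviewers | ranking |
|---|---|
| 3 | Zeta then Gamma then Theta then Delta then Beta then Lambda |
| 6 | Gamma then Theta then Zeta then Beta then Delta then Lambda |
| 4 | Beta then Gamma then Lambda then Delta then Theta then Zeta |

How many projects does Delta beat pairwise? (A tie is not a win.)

Delta against each rival (13 reviewers):
Delta vs Zeta: Delta is ranked higher on 4 ballots, Zeta on 9. Zeta wins 9–4.
Delta vs Theta: Delta is ranked higher on 4 ballots, Theta on 9. Theta wins 9–4.
Delta–Beta: Beta 10–3.
Delta vs Lambda: Delta wins 9–4.
Delta–Gamma: Gamma 13–0.
Delta beats Lambda; loses to Zeta, Theta, Beta, Gamma — 1 pairwise win.

1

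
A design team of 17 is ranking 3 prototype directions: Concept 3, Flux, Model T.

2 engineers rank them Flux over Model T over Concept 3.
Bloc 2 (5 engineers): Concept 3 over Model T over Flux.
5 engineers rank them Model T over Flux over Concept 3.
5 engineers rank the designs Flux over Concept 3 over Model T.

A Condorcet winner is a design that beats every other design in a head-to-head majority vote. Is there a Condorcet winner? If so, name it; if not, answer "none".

none

Head-to-head results (17 engineers):
Concept 3 vs Flux: Flux wins 12–5.
Concept 3–Model T: Concept 3 10–7.
Flux–Model T: Model T 10–7.
No design is unbeaten: Concept 3 loses to Flux; Flux loses to Model T; Model T loses to Concept 3. In particular Concept 3 → Model T → Flux → Concept 3 is a majority cycle — no Condorcet winner exists.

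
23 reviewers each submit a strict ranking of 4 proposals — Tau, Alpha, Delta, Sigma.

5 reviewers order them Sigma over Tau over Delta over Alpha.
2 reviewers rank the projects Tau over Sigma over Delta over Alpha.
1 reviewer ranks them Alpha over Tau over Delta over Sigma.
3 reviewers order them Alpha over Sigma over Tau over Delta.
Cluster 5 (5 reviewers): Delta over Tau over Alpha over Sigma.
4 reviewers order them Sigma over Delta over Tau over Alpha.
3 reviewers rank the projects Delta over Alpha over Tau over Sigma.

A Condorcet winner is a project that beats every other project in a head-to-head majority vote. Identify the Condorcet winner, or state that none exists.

Check each pair by majority over 23 ballots:
Tau vs Alpha: 5+2+5+4 = 16 for Tau, 7 for Alpha — Tau by 16–7.
Tau vs Delta: 11 to 12, Delta.
Tau vs Sigma: Tau is ranked higher on 2+1+5+3 = 11 ballots, Sigma on 12. Sigma wins 12–11.
Alpha vs Delta: Alpha preferred on 1+3 = 4 ballots; Delta wins 19–4.
Alpha vs Sigma: Alpha is ranked higher on 1+3+5+3 = 12 ballots, Sigma on 11. Alpha wins 12–11.
Delta vs Sigma: Delta is ranked higher on 1+5+3 = 9 ballots, Sigma on 14. Sigma wins 14–9.
No project is unbeaten: Tau loses to Delta; Alpha loses to Tau; Delta loses to Sigma; Sigma loses to Alpha. In particular Tau → Alpha → Sigma → Tau is a majority cycle — no Condorcet winner exists.

none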